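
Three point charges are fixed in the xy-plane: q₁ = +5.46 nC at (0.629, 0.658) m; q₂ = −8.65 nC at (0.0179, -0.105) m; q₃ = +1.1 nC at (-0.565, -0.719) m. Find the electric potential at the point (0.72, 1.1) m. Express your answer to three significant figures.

57.5 V

The total potential is the scalar sum of each charge's contribution, V = Σ kqᵢ/rᵢ.
Distances from the field point to each charge: r₁ = 0.451 m, r₂ = 1.39 m, r₃ = 2.23 m.
V = k[(5.46×10⁻⁹)/(0.451) + (-8.65×10⁻⁹)/(1.39) + (1.10×10⁻⁹)/(2.23)] = 57.5 V.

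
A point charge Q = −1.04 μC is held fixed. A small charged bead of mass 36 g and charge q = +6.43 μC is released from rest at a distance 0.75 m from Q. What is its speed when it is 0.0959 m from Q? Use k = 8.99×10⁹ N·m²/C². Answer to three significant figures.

5.51 m/s

Only the electrostatic force acts, so mechanical energy is conserved: ½mv² = U₁ − U₂ = kQq(1/r₁ − 1/r₂).
U₁ − U₂ = (8.99×10⁹ N·m²/C²)(-1.04×10⁻⁶ C)(6.43×10⁻⁶ C)(1/0.750 − 1/0.0959) = 0.547 J.
v = √(2·0.547/0.0360) = 5.51 m/s.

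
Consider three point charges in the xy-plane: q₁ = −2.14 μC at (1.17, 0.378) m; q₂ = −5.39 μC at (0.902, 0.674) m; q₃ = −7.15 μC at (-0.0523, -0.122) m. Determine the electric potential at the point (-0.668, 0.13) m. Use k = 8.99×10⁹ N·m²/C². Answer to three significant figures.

The total potential is the scalar sum of each charge's contribution, V = Σ kqᵢ/rᵢ.
Distances from the field point to each charge: r₁ = 1.85 m, r₂ = 1.66 m, r₃ = 0.665 m.
V = k[(-2.14×10⁻⁶)/(1.85) + (-5.39×10⁻⁶)/(1.66) + (-7.15×10⁻⁶)/(0.665)] = -1.36×10⁵ V.

-1.36×10⁵ V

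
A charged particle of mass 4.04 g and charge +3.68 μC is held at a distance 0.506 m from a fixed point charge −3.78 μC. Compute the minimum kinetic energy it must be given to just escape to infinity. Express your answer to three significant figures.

To just escape, total mechanical energy must reach zero at infinity: ½mv²_min + U = 0, so ½mv²_min = −U = |kQq|/r.
|U| = |kQq|/r = (8.99×10⁹ N·m²/C²)(3.78×10⁻⁶)(3.68×10⁻⁶)/(0.506) = 0.247 J.

0.247 J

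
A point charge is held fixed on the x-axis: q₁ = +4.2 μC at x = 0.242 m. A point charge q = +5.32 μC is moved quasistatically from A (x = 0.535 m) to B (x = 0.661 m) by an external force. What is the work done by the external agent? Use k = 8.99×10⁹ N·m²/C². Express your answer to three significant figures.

For quasistatic motion the external work equals the change in potential energy: W_ext = qΔV = q(V_B − V_A).
At A: distance to the source charge is 0.293 m; V_A = kq₁/r = 1.29×10⁵ V.
At B: distance to the source charge is 0.419 m; V_B = kq₁/r = 9.01×10⁴ V.
ΔV = V_B − V_A = -3.88×10⁴ V.
W_ext = qΔV = (5.32×10⁻⁶ C)(-3.88×10⁴ V) = -0.206 J.

-0.206 J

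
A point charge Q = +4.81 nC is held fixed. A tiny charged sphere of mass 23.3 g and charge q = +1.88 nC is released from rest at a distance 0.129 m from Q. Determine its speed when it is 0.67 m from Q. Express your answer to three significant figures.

Only the electrostatic force acts, so mechanical energy is conserved: ½mv² = U₁ − U₂ = kQq(1/r₁ − 1/r₂).
U₁ − U₂ = (8.99×10⁹ N·m²/C²)(4.81×10⁻⁹ C)(1.88×10⁻⁹ C)(1/0.129 − 1/0.670) = 5.09×10⁻⁷ J.
v = √(2·5.09×10⁻⁷/0.0233) = 6.61×10⁻³ m/s.

6.61×10⁻³ m/s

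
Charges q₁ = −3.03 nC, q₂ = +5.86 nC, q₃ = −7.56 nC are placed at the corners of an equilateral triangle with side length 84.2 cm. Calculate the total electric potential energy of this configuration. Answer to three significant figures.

The assembly work is the sum of pairwise potential energies, U = Σ_{i<j} kqᵢqⱼ/rᵢⱼ.
All three pair separations equal the side length, 0.842 m.
U = (-1.90×10⁻⁷) + (2.45×10⁻⁷) + (-4.73×10⁻⁷) = -4.18×10⁻⁷ J.

-4.18×10⁻⁷ J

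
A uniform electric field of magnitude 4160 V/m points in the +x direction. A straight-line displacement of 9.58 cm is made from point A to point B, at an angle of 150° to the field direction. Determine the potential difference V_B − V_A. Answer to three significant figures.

Only the component of displacement along E changes the potential: ΔV = −E·d·cosθ.
ΔV = −(4160 V/m)(0.0958 m)cos150° = 345 V.

345 V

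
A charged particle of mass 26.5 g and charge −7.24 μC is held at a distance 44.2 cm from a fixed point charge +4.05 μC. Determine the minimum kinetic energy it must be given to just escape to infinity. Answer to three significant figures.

To just escape, total mechanical energy must reach zero at infinity: ½mv²_min + U = 0, so ½mv²_min = −U = |kQq|/r.
|U| = |kQq|/r = (8.99×10⁹ N·m²/C²)(4.05×10⁻⁶)(7.24×10⁻⁶)/(0.442) = 0.596 J.

0.596 J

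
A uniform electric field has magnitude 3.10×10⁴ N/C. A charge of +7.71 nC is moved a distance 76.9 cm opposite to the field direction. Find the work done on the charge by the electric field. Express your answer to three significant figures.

-1.84×10⁻⁴ J

The potential change for a displacement 76.9 cm opposite to the field direction is ΔV = +Ed = 2.38×10⁴ V.
W_field = −qΔV = -1.84×10⁻⁴ J.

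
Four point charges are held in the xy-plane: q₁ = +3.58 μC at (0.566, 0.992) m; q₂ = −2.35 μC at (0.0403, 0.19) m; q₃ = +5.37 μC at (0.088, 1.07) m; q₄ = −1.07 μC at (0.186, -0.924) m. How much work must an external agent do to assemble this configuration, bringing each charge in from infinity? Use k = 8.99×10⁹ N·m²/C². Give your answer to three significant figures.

0.126 J

The assembly work is the sum of pairwise potential energies, U = Σ_{i<j} kqᵢqⱼ/rᵢⱼ.
Pair separations: r₁₂ = 0.959 m, r₁₃ = 0.484 m, r₁₄ = 1.95 m, r₂₃ = 0.881 m, r₂₄ = 1.12 m, r₃₄ = 2.00 m.
Summing all 6 pair terms gives U = 0.126 J.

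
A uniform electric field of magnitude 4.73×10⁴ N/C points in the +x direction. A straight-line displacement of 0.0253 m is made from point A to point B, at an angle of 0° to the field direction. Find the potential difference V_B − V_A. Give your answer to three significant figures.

Only the component of displacement along E changes the potential: ΔV = −E·d·cosθ.
ΔV = −(4.73×10⁴ V/m)(0.0253 m)cos0° = -1200 V.

-1200 V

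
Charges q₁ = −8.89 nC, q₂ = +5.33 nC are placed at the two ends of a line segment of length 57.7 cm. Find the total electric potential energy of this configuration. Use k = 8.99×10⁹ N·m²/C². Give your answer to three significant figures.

The work to assemble the configuration equals its total potential energy, U = Σ kqᵢqⱼ/rᵢⱼ over all pairs.
The separation is r = 0.577 m.
U = (-7.38×10⁻⁷) = -7.38×10⁻⁷ J.

-7.38×10⁻⁷ J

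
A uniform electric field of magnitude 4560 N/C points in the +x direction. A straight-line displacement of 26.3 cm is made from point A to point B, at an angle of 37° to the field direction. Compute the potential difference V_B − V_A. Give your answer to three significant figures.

Only the component of displacement along E changes the potential: ΔV = −E·d·cosθ.
ΔV = −(4560 V/m)(0.263 m)cos37° = -958 V.

-958 V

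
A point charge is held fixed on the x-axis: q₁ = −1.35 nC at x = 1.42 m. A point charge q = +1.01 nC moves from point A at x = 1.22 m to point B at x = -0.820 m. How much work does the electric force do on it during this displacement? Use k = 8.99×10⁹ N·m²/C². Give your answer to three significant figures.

The work done by the electric force is W_field = −ΔU = −q(V_B − V_A) = q(V_A − V_B).
At A: distance to the source charge is 0.200 m; V_A = kq₁/r = -60.7 V.
At B: distance to the source charge is 2.24 m; V_B = kq₁/r = -5.42 V.
ΔV = V_B − V_A = 55.3 V.
W_field = −qΔV = −(1.01×10⁻⁹ C)(55.3 V) = -5.58×10⁻⁸ J.

-5.58×10⁻⁸ J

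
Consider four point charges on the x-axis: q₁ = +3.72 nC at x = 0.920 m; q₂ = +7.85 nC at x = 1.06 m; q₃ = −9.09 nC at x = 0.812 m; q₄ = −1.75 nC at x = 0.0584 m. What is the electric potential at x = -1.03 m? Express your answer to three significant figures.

Electric potential is a scalar, so the contributions from each charge add algebraically: V = Σ kqᵢ/rᵢ.
Distances from the field point to each charge: r₁ = 1.95 m, r₂ = 2.09 m, r₃ = 1.84 m, r₄ = 1.09 m.
V = k[(3.72×10⁻⁹)/(1.95) + (7.85×10⁻⁹)/(2.09) + (-9.09×10⁻⁹)/(1.84) + (-1.75×10⁻⁹)/(1.09)] = -7.90 V.

-7.90 V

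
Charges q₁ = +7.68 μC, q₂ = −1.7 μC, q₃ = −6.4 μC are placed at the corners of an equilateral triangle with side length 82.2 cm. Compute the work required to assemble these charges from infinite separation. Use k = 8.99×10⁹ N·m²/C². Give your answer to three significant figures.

-0.561 J

The assembly work is the sum of pairwise potential energies, U = Σ_{i<j} kqᵢqⱼ/rᵢⱼ.
All three pair separations equal the side length, 0.822 m.
U = (-0.143) + (-0.538) + (0.119) = -0.561 J.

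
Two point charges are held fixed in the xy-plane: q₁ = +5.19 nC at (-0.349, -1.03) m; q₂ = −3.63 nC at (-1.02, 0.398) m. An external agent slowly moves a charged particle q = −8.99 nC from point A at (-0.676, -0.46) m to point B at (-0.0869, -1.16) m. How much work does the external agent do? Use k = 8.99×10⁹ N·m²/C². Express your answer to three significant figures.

-9.51×10⁻⁷ J

For quasistatic motion the external work equals the change in potential energy: W_ext = qΔV = q(V_B − V_A).
At A: distances to the source charges are 0.657 m, 0.924 m; V_A = Σ kqᵢ/rᵢ = 35.7 V.
At B: distances to the source charges are 0.293 m, 1.82 m; V_B = Σ kqᵢ/rᵢ = 142 V.
ΔV = V_B − V_A = 106 V.
W_ext = qΔV = (-8.99×10⁻⁹ C)(106 V) = -9.51×10⁻⁷ J.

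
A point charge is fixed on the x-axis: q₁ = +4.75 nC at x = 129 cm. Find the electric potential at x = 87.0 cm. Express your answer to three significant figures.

The total potential is the scalar sum of each charge's contribution, V = Σ kqᵢ/rᵢ.
V = k[(4.75×10⁻⁹)/(0.420)] = 102 V.

102 V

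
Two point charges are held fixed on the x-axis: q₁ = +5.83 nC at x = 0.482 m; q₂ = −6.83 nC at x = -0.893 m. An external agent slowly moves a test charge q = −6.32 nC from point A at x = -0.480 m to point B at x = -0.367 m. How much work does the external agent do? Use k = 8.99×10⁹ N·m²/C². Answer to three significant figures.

-2.48×10⁻⁷ J

For quasistatic motion the external work equals the change in potential energy: W_ext = qΔV = q(V_B − V_A).
At A: distances to the source charges are 0.962 m, 0.413 m; V_A = Σ kqᵢ/rᵢ = -94.2 V.
At B: distances to the source charges are 0.849 m, 0.526 m; V_B = Σ kqᵢ/rᵢ = -55.0 V.
ΔV = V_B − V_A = 39.2 V.
W_ext = qΔV = (-6.32×10⁻⁹ C)(39.2 V) = -2.48×10⁻⁷ J.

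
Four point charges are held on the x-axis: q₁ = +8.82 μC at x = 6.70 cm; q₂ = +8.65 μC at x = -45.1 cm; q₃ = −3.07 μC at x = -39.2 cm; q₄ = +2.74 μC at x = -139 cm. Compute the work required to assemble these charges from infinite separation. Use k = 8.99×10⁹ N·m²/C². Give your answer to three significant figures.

The assembly work is the sum of pairwise potential energies, U = Σ_{i<j} kqᵢqⱼ/rᵢⱼ.
Pair separations: r₁₂ = 0.518 m, r₁₃ = 0.459 m, r₁₄ = 1.46 m, r₂₃ = 0.0590 m, r₂₄ = 0.939 m, r₃₄ = 0.998 m.
Summing all 6 pair terms gives U = -2.95 J.

-2.95 J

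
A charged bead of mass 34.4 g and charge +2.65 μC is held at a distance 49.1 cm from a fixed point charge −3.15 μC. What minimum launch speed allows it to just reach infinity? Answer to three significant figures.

To just escape, total mechanical energy must reach zero at infinity: ½mv²_min + U = 0, so ½mv²_min = −U = |kQq|/r.
|U| = |kQq|/r = (8.99×10⁹ N·m²/C²)(3.15×10⁻⁶)(2.65×10⁻⁶)/(0.491) = 0.153 J.
v_min = √(2|U|/m) = √(2·0.153/0.0344) = 2.98 m/s.

2.98 m/s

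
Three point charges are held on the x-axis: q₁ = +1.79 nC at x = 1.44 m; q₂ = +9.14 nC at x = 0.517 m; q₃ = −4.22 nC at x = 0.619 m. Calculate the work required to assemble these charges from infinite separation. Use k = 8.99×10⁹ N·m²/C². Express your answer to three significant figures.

The assembly work is the sum of pairwise potential energies, U = Σ_{i<j} kqᵢqⱼ/rᵢⱼ.
Pair separations: r₁₂ = 0.923 m, r₁₃ = 0.821 m, r₂₃ = 0.102 m.
U = (1.59×10⁻⁷) + (-8.27×10⁻⁸) + (-3.40×10⁻⁶) = -3.32×10⁻⁶ J.

-3.32×10⁻⁶ J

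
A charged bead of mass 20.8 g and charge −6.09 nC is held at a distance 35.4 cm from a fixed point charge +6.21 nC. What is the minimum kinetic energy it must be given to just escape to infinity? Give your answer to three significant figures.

9.60×10⁻⁷ J

To just escape, total mechanical energy must reach zero at infinity: ½mv²_min + U = 0, so ½mv²_min = −U = |kQq|/r.
|U| = |kQq|/r = (8.99×10⁹ N·m²/C²)(6.21×10⁻⁹)(6.09×10⁻⁹)/(0.354) = 9.60×10⁻⁷ J.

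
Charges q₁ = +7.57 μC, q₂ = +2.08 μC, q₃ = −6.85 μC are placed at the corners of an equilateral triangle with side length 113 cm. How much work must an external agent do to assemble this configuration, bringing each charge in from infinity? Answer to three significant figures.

The work to assemble the configuration equals its total potential energy, U = Σ kqᵢqⱼ/rᵢⱼ over all pairs.
All three pair separations equal the side length, 1.13 m.
U = (0.125) + (-0.413) + (-0.113) = -0.401 J.

-0.401 J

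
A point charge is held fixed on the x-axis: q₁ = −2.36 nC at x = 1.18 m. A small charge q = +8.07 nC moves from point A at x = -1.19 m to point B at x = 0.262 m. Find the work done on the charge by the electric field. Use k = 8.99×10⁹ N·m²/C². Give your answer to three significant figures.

1.14×10⁻⁷ J

The work done by the electric force is W_field = −ΔU = −q(V_B − V_A) = q(V_A − V_B).
At A: distance to the source charge is 2.37 m; V_A = kq₁/r = -8.95 V.
At B: distance to the source charge is 0.918 m; V_B = kq₁/r = -23.1 V.
ΔV = V_B − V_A = -14.2 V.
W_field = −qΔV = −(8.07×10⁻⁹ C)(-14.2 V) = 1.14×10⁻⁷ J.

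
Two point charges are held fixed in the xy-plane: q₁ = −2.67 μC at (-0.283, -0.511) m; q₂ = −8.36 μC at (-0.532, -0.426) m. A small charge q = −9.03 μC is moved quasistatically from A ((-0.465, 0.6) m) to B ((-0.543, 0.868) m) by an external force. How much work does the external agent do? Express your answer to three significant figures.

For quasistatic motion the external work equals the change in potential energy: W_ext = qΔV = q(V_B − V_A).
At A: distances to the source charges are 1.13 m, 1.03 m; V_A = Σ kqᵢ/rᵢ = -9.44×10⁴ V.
At B: distances to the source charges are 1.40 m, 1.29 m; V_B = Σ kqᵢ/rᵢ = -7.52×10⁴ V.
ΔV = V_B − V_A = 1.92×10⁴ V.
W_ext = qΔV = (-9.03×10⁻⁶ C)(1.92×10⁴ V) = -0.174 J.

-0.174 J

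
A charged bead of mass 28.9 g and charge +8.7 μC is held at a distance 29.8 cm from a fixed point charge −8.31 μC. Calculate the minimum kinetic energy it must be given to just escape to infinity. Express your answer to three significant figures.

2.18 J

To just escape, total mechanical energy must reach zero at infinity: ½mv²_min + U = 0, so ½mv²_min = −U = |kQq|/r.
|U| = |kQq|/r = (8.99×10⁹ N·m²/C²)(8.31×10⁻⁶)(8.70×10⁻⁶)/(0.298) = 2.18 J.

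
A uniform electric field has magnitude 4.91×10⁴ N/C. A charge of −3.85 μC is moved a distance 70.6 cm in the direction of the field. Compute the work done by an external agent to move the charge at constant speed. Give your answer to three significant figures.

The potential change for a displacement 70.6 cm in the direction of the field is ΔV = −Ed = -3.47×10⁴ V.
W_ext = qΔV = 0.133 J.

0.133 J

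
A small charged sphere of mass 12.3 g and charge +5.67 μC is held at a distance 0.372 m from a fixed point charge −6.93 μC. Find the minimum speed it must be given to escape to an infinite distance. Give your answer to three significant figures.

12.4 m/s

To just escape, total mechanical energy must reach zero at infinity: ½mv²_min + U = 0, so ½mv²_min = −U = |kQq|/r.
|U| = |kQq|/r = (8.99×10⁹ N·m²/C²)(6.93×10⁻⁶)(5.67×10⁻⁶)/(0.372) = 0.950 J.
v_min = √(2|U|/m) = √(2·0.950/0.0123) = 12.4 m/s.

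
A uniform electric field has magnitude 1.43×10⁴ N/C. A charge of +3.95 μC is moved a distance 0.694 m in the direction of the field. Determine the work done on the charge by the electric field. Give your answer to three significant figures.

The potential change for a displacement 0.694 m in the direction of the field is ΔV = −Ed = -9920 V.
W_field = −qΔV = 0.0392 J.

0.0392 J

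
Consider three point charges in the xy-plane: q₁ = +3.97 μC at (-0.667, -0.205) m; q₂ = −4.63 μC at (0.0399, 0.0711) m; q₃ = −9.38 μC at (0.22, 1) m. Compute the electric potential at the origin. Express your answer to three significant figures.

-5.42×10⁵ V

The total potential is the scalar sum of each charge's contribution, V = Σ kqᵢ/rᵢ.
Distances from the field point to each charge: r₁ = 0.698 m, r₂ = 0.0815 m, r₃ = 1.02 m.
V = k[(3.97×10⁻⁶)/(0.698) + (-4.63×10⁻⁶)/(0.0815) + (-9.38×10⁻⁶)/(1.02)] = -5.42×10⁵ V.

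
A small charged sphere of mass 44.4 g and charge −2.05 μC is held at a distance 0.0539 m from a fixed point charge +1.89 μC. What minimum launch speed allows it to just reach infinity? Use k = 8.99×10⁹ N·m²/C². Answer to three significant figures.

To just escape, total mechanical energy must reach zero at infinity: ½mv²_min + U = 0, so ½mv²_min = −U = |kQq|/r.
|U| = |kQq|/r = (8.99×10⁹ N·m²/C²)(1.89×10⁻⁶)(2.05×10⁻⁶)/(0.0539) = 0.646 J.
v_min = √(2|U|/m) = √(2·0.646/0.0444) = 5.40 m/s.

5.40 m/s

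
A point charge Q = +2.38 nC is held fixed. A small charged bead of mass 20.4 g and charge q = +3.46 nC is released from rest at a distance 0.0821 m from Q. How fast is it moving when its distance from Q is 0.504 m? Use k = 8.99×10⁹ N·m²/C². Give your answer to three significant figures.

Only the electrostatic force acts, so mechanical energy is conserved: ½mv² = U₁ − U₂ = kQq(1/r₁ − 1/r₂).
U₁ − U₂ = (8.99×10⁹ N·m²/C²)(2.38×10⁻⁹ C)(3.46×10⁻⁹ C)(1/0.0821 − 1/0.504) = 7.55×10⁻⁷ J.
v = √(2·7.55×10⁻⁷/0.0204) = 8.60×10⁻³ m/s.

8.60×10⁻³ m/s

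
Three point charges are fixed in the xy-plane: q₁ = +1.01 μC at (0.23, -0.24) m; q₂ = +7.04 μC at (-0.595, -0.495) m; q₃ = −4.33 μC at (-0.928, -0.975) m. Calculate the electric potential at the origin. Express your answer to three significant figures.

8.02×10⁴ V

The total potential is the scalar sum of each charge's contribution, V = Σ kqᵢ/rᵢ.
Distances from the field point to each charge: r₁ = 0.332 m, r₂ = 0.774 m, r₃ = 1.35 m.
V = k[(1.01×10⁻⁶)/(0.332) + (7.04×10⁻⁶)/(0.774) + (-4.33×10⁻⁶)/(1.35)] = 8.02×10⁴ V.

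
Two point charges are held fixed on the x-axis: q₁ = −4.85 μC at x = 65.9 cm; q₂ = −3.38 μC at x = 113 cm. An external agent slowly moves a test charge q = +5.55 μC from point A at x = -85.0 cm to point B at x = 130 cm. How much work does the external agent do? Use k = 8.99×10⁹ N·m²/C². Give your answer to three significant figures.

-1.12 J

For quasistatic motion the external work equals the change in potential energy: W_ext = qΔV = q(V_B − V_A).
At A: distances to the source charges are 1.51 m, 1.98 m; V_A = Σ kqᵢ/rᵢ = -4.42×10⁴ V.
At B: distances to the source charges are 0.641 m, 0.170 m; V_B = Σ kqᵢ/rᵢ = -2.47×10⁵ V.
ΔV = V_B − V_A = -2.03×10⁵ V.
W_ext = qΔV = (5.55×10⁻⁶ C)(-2.03×10⁵ V) = -1.12 J.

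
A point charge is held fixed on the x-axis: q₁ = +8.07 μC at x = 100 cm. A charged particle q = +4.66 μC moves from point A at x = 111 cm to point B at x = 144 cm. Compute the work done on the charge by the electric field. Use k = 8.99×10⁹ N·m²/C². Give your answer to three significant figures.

2.31 J

The work done by the electric force is W_field = −ΔU = −q(V_B − V_A) = q(V_A − V_B).
At A: distance to the source charge is 0.110 m; V_A = kq₁/r = 6.60×10⁵ V.
At B: distance to the source charge is 0.440 m; V_B = kq₁/r = 1.65×10⁵ V.
ΔV = V_B − V_A = -4.95×10⁵ V.
W_field = −qΔV = −(4.66×10⁻⁶ C)(-4.95×10⁵ V) = 2.31 J.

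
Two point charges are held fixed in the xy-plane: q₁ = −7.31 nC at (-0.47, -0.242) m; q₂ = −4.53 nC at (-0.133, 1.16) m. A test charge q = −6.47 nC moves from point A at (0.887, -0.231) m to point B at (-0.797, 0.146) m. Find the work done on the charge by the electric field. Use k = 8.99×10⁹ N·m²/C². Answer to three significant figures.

-5.89×10⁻⁷ J

The work done by the electric force is W_field = −ΔU = −q(V_B − V_A) = q(V_A − V_B).
At A: distances to the source charges are 1.36 m, 1.72 m; V_A = Σ kqᵢ/rᵢ = -72.0 V.
At B: distances to the source charges are 0.507 m, 1.21 m; V_B = Σ kqᵢ/rᵢ = -163 V.
ΔV = V_B − V_A = -91.1 V.
W_field = −qΔV = −(-6.47×10⁻⁹ C)(-91.1 V) = -5.89×10⁻⁷ J.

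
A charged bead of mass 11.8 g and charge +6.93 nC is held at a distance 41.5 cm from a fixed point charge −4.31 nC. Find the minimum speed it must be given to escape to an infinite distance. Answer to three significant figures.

0.0105 m/s

To just escape, total mechanical energy must reach zero at infinity: ½mv²_min + U = 0, so ½mv²_min = −U = |kQq|/r.
|U| = |kQq|/r = (8.99×10⁹ N·m²/C²)(4.31×10⁻⁹)(6.93×10⁻⁹)/(0.415) = 6.47×10⁻⁷ J.
v_min = √(2|U|/m) = √(2·6.47×10⁻⁷/0.0118) = 0.0105 m/s.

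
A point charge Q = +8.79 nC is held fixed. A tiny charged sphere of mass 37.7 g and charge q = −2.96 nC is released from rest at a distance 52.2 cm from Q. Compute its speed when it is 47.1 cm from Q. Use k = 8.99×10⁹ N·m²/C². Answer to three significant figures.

1.60×10⁻³ m/s

Only the electrostatic force acts, so mechanical energy is conserved: ½mv² = U₁ − U₂ = kQq(1/r₁ − 1/r₂).
U₁ − U₂ = (8.99×10⁹ N·m²/C²)(8.79×10⁻⁹ C)(-2.96×10⁻⁹ C)(1/0.522 − 1/0.471) = 4.85×10⁻⁸ J.
v = √(2·4.85×10⁻⁸/0.0377) = 1.60×10⁻³ m/s.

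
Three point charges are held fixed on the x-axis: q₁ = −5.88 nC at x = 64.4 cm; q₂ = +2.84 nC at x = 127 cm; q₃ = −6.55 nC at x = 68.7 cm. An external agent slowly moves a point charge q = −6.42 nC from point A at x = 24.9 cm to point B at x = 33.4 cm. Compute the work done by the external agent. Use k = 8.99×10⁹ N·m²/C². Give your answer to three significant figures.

4.29×10⁻⁷ J

For quasistatic motion the external work equals the change in potential energy: W_ext = qΔV = q(V_B − V_A).
At A: distances to the source charges are 0.395 m, 1.02 m, 0.438 m; V_A = Σ kqᵢ/rᵢ = -243 V.
At B: distances to the source charges are 0.310 m, 0.936 m, 0.353 m; V_B = Σ kqᵢ/rᵢ = -310 V.
ΔV = V_B − V_A = -66.8 V.
W_ext = qΔV = (-6.42×10⁻⁹ C)(-66.8 V) = 4.29×10⁻⁷ J.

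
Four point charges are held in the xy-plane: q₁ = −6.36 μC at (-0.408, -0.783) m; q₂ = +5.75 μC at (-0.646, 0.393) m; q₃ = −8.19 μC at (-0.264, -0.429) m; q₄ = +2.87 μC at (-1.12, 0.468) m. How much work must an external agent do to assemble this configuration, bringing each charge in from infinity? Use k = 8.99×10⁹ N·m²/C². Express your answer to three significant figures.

0.509 J

The work to assemble the configuration equals its total potential energy, U = Σ kqᵢqⱼ/rᵢⱼ over all pairs.
Pair separations: r₁₂ = 1.20 m, r₁₃ = 0.382 m, r₁₄ = 1.44 m, r₂₃ = 0.906 m, r₂₄ = 0.480 m, r₃₄ = 1.24 m.
Summing all 6 pair terms gives U = 0.509 J.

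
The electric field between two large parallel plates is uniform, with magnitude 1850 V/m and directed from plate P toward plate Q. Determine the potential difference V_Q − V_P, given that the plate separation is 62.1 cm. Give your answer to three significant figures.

-1150 V

In a uniform field, potential decreases in the direction of E: ΔV = −E·d for a displacement d parallel to E.
Going from P to Q is a displacement of 62.1 cm along the field, so V_Q − V_P = −Ed = -1150 V.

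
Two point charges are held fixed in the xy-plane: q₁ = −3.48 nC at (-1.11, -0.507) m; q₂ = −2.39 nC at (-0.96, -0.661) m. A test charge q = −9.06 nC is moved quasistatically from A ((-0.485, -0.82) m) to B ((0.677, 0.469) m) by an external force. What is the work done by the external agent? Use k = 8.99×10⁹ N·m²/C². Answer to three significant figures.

For quasistatic motion the external work equals the change in potential energy: W_ext = qΔV = q(V_B − V_A).
At A: distances to the source charges are 0.699 m, 0.501 m; V_A = Σ kqᵢ/rᵢ = -87.7 V.
At B: distances to the source charges are 2.04 m, 1.99 m; V_B = Σ kqᵢ/rᵢ = -26.2 V.
ΔV = V_B − V_A = 61.5 V.
W_ext = qΔV = (-9.06×10⁻⁹ C)(61.5 V) = -5.57×10⁻⁷ J.

-5.57×10⁻⁷ J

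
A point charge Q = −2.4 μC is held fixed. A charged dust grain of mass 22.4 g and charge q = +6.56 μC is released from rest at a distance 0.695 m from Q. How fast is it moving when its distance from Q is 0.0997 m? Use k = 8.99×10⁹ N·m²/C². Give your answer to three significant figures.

Only the electrostatic force acts, so mechanical energy is conserved: ½mv² = U₁ − U₂ = kQq(1/r₁ − 1/r₂).
U₁ − U₂ = (8.99×10⁹ N·m²/C²)(-2.40×10⁻⁶ C)(6.56×10⁻⁶ C)(1/0.695 − 1/0.0997) = 1.22 J.
v = √(2·1.22/0.0224) = 10.4 m/s.

10.4 m/s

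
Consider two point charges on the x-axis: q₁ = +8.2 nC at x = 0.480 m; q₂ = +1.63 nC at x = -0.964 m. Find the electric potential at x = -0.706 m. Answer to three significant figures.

Electric potential is a scalar, so the contributions from each charge add algebraically: V = Σ kqᵢ/rᵢ.
Distances from the field point to each charge: r₁ = 1.19 m, r₂ = 0.258 m.
V = k[(8.20×10⁻⁹)/(1.19) + (1.63×10⁻⁹)/(0.258)] = 119 V.

119 V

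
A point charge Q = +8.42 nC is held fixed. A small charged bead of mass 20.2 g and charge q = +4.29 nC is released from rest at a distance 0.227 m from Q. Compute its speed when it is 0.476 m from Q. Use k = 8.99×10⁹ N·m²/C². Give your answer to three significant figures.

Only the electrostatic force acts, so mechanical energy is conserved: ½mv² = U₁ − U₂ = kQq(1/r₁ − 1/r₂).
U₁ − U₂ = (8.99×10⁹ N·m²/C²)(8.42×10⁻⁹ C)(4.29×10⁻⁹ C)(1/0.227 − 1/0.476) = 7.48×10⁻⁷ J.
v = √(2·7.48×10⁻⁷/0.0202) = 8.61×10⁻³ m/s.

8.61×10⁻³ m/s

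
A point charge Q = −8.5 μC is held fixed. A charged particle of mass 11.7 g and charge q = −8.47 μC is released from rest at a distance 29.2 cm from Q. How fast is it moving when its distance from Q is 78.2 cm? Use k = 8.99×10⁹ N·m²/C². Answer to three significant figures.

15.4 m/s

Only the electrostatic force acts, so mechanical energy is conserved: ½mv² = U₁ − U₂ = kQq(1/r₁ − 1/r₂).
U₁ − U₂ = (8.99×10⁹ N·m²/C²)(-8.50×10⁻⁶ C)(-8.47×10⁻⁶ C)(1/0.292 − 1/0.782) = 1.39 J.
v = √(2·1.39/0.0117) = 15.4 m/s.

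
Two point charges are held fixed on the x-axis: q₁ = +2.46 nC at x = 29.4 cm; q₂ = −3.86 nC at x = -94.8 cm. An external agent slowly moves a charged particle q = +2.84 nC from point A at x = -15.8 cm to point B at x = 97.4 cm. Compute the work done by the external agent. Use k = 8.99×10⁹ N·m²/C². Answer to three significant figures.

For quasistatic motion the external work equals the change in potential energy: W_ext = qΔV = q(V_B − V_A).
At A: distances to the source charges are 0.452 m, 0.790 m; V_A = Σ kqᵢ/rᵢ = 5.00 V.
At B: distances to the source charges are 0.680 m, 1.92 m; V_B = Σ kqᵢ/rᵢ = 14.5 V.
ΔV = V_B − V_A = 9.47 V.
W_ext = qΔV = (2.84×10⁻⁹ C)(9.47 V) = 2.69×10⁻⁸ J.

2.69×10⁻⁸ J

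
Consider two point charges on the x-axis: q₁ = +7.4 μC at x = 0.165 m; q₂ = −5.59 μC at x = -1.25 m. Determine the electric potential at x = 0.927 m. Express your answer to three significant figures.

Electric potential is a scalar, so the contributions from each charge add algebraically: V = Σ kqᵢ/rᵢ.
Distances from the field point to each charge: r₁ = 0.762 m, r₂ = 2.18 m.
V = k[(7.40×10⁻⁶)/(0.762) + (-5.59×10⁻⁶)/(2.18)] = 6.42×10⁴ V.

6.42×10⁴ V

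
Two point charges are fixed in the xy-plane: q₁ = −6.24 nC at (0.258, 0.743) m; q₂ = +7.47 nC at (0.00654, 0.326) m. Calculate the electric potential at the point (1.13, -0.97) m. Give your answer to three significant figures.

9.97 V

Electric potential is a scalar, so the contributions from each charge add algebraically: V = Σ kqᵢ/rᵢ.
Distances from the field point to each charge: r₁ = 1.92 m, r₂ = 1.72 m.
V = k[(-6.24×10⁻⁹)/(1.92) + (7.47×10⁻⁹)/(1.72)] = 9.97 V.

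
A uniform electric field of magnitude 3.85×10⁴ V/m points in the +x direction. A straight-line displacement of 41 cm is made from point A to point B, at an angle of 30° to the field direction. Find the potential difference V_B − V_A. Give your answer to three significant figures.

-1.37×10⁴ V

Only the component of displacement along E changes the potential: ΔV = −E·d·cosθ.
ΔV = −(3.85×10⁴ V/m)(0.410 m)cos30° = -1.37×10⁴ V.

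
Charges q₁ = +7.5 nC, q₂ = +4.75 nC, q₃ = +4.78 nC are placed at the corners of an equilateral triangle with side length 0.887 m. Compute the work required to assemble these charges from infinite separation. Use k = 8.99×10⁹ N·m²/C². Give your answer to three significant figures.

9.55×10⁻⁷ J

The assembly work is the sum of pairwise potential energies, U = Σ_{i<j} kqᵢqⱼ/rᵢⱼ.
All three pair separations equal the side length, 0.887 m.
U = (3.61×10⁻⁷) + (3.63×10⁻⁷) + (2.30×10⁻⁷) = 9.55×10⁻⁷ J.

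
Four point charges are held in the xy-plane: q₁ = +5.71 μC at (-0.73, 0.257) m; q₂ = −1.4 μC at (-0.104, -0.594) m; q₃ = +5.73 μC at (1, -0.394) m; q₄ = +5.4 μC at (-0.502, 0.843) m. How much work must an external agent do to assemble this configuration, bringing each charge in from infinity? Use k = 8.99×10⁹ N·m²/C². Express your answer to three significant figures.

0.565 J

The work to assemble the configuration equals its total potential energy, U = Σ kqᵢqⱼ/rᵢⱼ over all pairs.
Pair separations: r₁₂ = 1.06 m, r₁₃ = 1.85 m, r₁₄ = 0.629 m, r₂₃ = 1.12 m, r₂₄ = 1.49 m, r₃₄ = 1.95 m.
Summing all 6 pair terms gives U = 0.565 J.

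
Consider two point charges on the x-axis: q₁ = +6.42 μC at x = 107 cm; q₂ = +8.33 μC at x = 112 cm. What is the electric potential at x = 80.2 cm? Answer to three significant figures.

The total potential is the scalar sum of each charge's contribution, V = Σ kqᵢ/rᵢ.
Distances from the field point to each charge: r₁ = 0.268 m, r₂ = 0.318 m.
V = k[(6.42×10⁻⁶)/(0.268) + (8.33×10⁻⁶)/(0.318)] = 4.51×10⁵ V.

4.51×10⁵ V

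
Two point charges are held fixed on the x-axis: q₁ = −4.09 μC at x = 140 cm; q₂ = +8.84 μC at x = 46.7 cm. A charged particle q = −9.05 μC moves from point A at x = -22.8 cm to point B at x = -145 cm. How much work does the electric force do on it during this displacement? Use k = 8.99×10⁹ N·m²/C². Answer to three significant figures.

The work done by the electric force is W_field = −ΔU = −q(V_B − V_A) = q(V_A − V_B).
At A: distances to the source charges are 1.63 m, 0.695 m; V_A = Σ kqᵢ/rᵢ = 9.18×10⁴ V.
At B: distances to the source charges are 2.85 m, 1.92 m; V_B = Σ kqᵢ/rᵢ = 2.86×10⁴ V.
ΔV = V_B − V_A = -6.32×10⁴ V.
W_field = −qΔV = −(-9.05×10⁻⁶ C)(-6.32×10⁴ V) = -0.572 J.

-0.572 J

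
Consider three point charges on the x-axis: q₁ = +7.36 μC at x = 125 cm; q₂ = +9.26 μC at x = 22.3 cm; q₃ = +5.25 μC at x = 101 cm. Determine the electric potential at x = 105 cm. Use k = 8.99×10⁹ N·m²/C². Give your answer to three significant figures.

1.61×10⁶ V

Electric potential is a scalar, so the contributions from each charge add algebraically: V = Σ kqᵢ/rᵢ.
Distances from the field point to each charge: r₁ = 0.200 m, r₂ = 0.827 m, r₃ = 0.0400 m.
V = k[(7.36×10⁻⁶)/(0.200) + (9.26×10⁻⁶)/(0.827) + (5.25×10⁻⁶)/(0.0400)] = 1.61×10⁶ V.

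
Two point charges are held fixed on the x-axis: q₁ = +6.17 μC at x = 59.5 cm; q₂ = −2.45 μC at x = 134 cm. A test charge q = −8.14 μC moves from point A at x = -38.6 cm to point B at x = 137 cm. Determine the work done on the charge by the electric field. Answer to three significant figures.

-5.75 J

The work done by the electric force is W_field = −ΔU = −q(V_B − V_A) = q(V_A − V_B).
At A: distances to the source charges are 0.981 m, 1.73 m; V_A = Σ kqᵢ/rᵢ = 4.38×10⁴ V.
At B: distances to the source charges are 0.775 m, 0.0300 m; V_B = Σ kqᵢ/rᵢ = -6.63×10⁵ V.
ΔV = V_B − V_A = -7.06×10⁵ V.
W_field = −qΔV = −(-8.14×10⁻⁶ C)(-7.06×10⁵ V) = -5.75 J.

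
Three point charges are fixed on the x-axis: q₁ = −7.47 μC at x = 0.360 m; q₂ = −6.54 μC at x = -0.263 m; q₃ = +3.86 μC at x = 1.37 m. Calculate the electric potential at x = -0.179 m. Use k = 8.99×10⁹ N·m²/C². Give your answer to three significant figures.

-8.02×10⁵ V

Electric potential is a scalar, so the contributions from each charge add algebraically: V = Σ kqᵢ/rᵢ.
Distances from the field point to each charge: r₁ = 0.539 m, r₂ = 0.0840 m, r₃ = 1.55 m.
V = k[(-7.47×10⁻⁶)/(0.539) + (-6.54×10⁻⁶)/(0.0840) + (3.86×10⁻⁶)/(1.55)] = -8.02×10⁵ V.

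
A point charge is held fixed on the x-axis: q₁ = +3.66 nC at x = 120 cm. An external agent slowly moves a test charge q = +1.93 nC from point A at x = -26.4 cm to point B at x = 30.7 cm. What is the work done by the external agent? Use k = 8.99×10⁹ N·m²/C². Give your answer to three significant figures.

For quasistatic motion the external work equals the change in potential energy: W_ext = qΔV = q(V_B − V_A).
At A: distance to the source charge is 1.46 m; V_A = kq₁/r = 22.5 V.
At B: distance to the source charge is 0.893 m; V_B = kq₁/r = 36.8 V.
ΔV = V_B − V_A = 14.4 V.
W_ext = qΔV = (1.93×10⁻⁹ C)(14.4 V) = 2.77×10⁻⁸ J.

2.77×10⁻⁸ J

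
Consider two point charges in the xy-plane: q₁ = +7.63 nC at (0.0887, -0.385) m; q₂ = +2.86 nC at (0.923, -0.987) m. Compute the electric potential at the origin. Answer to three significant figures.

193 V

Electric potential is a scalar, so the contributions from each charge add algebraically: V = Σ kqᵢ/rᵢ.
Distances from the field point to each charge: r₁ = 0.395 m, r₂ = 1.35 m.
V = k[(7.63×10⁻⁹)/(0.395) + (2.86×10⁻⁹)/(1.35)] = 193 V.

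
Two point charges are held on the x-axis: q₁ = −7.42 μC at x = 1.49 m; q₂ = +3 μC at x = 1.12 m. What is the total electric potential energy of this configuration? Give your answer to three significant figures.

The work to assemble the configuration equals its total potential energy, U = Σ kqᵢqⱼ/rᵢⱼ over all pairs.
Pair separations: r₁₂ = 0.370 m.
U = (-0.541) = -0.541 J.

-0.541 J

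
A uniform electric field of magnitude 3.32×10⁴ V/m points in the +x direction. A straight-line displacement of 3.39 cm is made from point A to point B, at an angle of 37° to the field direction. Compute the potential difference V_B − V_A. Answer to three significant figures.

-899 V

Only the component of displacement along E changes the potential: ΔV = −E·d·cosθ.
ΔV = −(3.32×10⁴ V/m)(0.0339 m)cos37° = -899 V.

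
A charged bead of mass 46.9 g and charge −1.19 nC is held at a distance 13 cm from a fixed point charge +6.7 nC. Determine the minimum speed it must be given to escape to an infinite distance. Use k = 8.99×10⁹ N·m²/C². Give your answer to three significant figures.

4.85×10⁻³ m/s

To just escape, total mechanical energy must reach zero at infinity: ½mv²_min + U = 0, so ½mv²_min = −U = |kQq|/r.
|U| = |kQq|/r = (8.99×10⁹ N·m²/C²)(6.70×10⁻⁹)(1.19×10⁻⁹)/(0.130) = 5.51×10⁻⁷ J.
v_min = √(2|U|/m) = √(2·5.51×10⁻⁷/0.0469) = 4.85×10⁻³ m/s.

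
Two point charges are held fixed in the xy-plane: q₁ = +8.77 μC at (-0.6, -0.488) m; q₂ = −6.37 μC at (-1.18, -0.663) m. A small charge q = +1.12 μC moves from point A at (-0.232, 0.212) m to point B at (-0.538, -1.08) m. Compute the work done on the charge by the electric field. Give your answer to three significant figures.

-2.63×10⁻³ J

The work done by the electric force is W_field = −ΔU = −q(V_B − V_A) = q(V_A − V_B).
At A: distances to the source charges are 0.791 m, 1.29 m; V_A = Σ kqᵢ/rᵢ = 5.53×10⁴ V.
At B: distances to the source charges are 0.595 m, 0.766 m; V_B = Σ kqᵢ/rᵢ = 5.77×10⁴ V.
ΔV = V_B − V_A = 2340 V.
W_field = −qΔV = −(1.12×10⁻⁶ C)(2340 V) = -2.63×10⁻³ J.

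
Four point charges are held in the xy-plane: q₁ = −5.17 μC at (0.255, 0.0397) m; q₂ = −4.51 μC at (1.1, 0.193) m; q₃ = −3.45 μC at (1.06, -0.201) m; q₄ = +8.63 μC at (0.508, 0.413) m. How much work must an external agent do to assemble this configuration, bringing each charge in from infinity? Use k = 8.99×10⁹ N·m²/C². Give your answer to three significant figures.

-0.980 J

The work to assemble the configuration equals its total potential energy, U = Σ kqᵢqⱼ/rᵢⱼ over all pairs.
Pair separations: r₁₂ = 0.859 m, r₁₃ = 0.840 m, r₁₄ = 0.451 m, r₂₃ = 0.396 m, r₂₄ = 0.632 m, r₃₄ = 0.826 m.
Summing all 6 pair terms gives U = -0.980 J.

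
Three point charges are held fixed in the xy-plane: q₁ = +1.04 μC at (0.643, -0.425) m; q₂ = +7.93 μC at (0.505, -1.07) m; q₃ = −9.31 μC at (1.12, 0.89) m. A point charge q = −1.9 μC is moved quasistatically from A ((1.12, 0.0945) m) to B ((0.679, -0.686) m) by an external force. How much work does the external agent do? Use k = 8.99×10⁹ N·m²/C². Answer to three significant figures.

For quasistatic motion the external work equals the change in potential energy: W_ext = qΔV = q(V_B − V_A).
At A: distances to the source charges are 0.705 m, 1.32 m, 0.795 m; V_A = Σ kqᵢ/rᵢ = -3.78×10⁴ V.
At B: distances to the source charges are 0.263 m, 0.422 m, 1.64 m; V_B = Σ kqᵢ/rᵢ = 1.53×10⁵ V.
ΔV = V_B − V_A = 1.91×10⁵ V.
W_ext = qΔV = (-1.90×10⁻⁶ C)(1.91×10⁵ V) = -0.363 J.

-0.363 J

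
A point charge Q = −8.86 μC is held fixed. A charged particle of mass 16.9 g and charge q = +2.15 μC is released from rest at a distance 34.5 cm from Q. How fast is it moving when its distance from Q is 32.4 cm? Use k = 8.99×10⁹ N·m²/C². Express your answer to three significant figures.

1.95 m/s

Only the electrostatic force acts, so mechanical energy is conserved: ½mv² = U₁ − U₂ = kQq(1/r₁ − 1/r₂).
U₁ − U₂ = (8.99×10⁹ N·m²/C²)(-8.86×10⁻⁶ C)(2.15×10⁻⁶ C)(1/0.345 − 1/0.324) = 0.0322 J.
v = √(2·0.0322/0.0169) = 1.95 m/s.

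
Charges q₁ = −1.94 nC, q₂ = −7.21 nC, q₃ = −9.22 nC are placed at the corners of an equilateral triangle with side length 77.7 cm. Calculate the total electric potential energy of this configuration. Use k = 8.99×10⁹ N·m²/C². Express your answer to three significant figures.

The assembly work is the sum of pairwise potential energies, U = Σ_{i<j} kqᵢqⱼ/rᵢⱼ.
All three pair separations equal the side length, 0.777 m.
U = (1.62×10⁻⁷) + (2.07×10⁻⁷) + (7.69×10⁻⁷) = 1.14×10⁻⁶ J.

1.14×10⁻⁶ J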